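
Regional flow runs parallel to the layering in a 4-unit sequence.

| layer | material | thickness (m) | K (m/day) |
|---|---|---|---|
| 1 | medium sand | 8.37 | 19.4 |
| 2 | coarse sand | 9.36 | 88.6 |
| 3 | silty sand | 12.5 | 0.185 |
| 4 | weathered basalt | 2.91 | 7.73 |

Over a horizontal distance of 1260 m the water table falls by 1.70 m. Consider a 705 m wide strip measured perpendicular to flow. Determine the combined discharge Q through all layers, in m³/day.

967

Flow is parallel to layering, so each bed carries its own Darcy discharge and the transmissivities add.
Σ(K_i·b_i) = 19.4×8.37 + 88.6×9.36 + 0.185×12.5 + 7.73×2.91 = 1016 m²/day.
Hydraulic gradient i = Δh / L = 1.70 / 1260 = 0.001349.
Q = Σ(K_i·b_i) · W · i = 1016 × 705 × 0.001349 = 966.9 m³/day.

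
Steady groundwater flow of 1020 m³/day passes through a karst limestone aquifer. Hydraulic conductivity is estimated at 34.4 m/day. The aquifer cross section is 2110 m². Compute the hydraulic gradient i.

From Q = K·A·i, i = Q / (K·A) = 1020 / (34.40 × 2110) = 0.01405.

0.0141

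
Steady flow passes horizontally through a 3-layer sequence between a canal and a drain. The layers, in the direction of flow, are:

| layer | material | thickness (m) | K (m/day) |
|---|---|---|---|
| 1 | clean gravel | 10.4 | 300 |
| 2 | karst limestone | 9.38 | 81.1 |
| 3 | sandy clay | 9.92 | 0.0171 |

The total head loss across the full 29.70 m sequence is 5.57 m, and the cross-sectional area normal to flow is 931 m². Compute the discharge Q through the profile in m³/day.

Flow is perpendicular to layering, so the layers act in series and the equivalent K is the thickness-weighted harmonic mean.
Total thickness L = 10.4 + 9.38 + 9.92 = 29.70 m.
Σ(b_i/K_i) = 10.4/300 + 9.38/81.1 + 9.92/0.0171 = 580.3 d.
K_eq = L / Σ(b_i/K_i) = 29.70 / 580.3 = 0.05118 m/day.
Q = K_eq · A · (Δh/L) = 0.05118 × 931 × (5.57/29.70) = 8.937 m³/day.

8.94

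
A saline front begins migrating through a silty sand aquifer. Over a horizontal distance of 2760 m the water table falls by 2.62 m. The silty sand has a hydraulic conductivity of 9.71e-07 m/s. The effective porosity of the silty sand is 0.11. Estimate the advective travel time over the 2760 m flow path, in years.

10400

Convert K: 9.71e-07 m/s × 86400 = 0.08389 m/day.
Hydraulic gradient i = Δh / L = 2.62 / 2760 = 0.0009493.
Darcy flux q = K · i = 0.08389 × 0.0009493 = 7.964e-05 m/day.
Seepage velocity v = q / n_e = 7.964e-05 / 0.11 = 0.0007240 m/day.
Travel time t = L / v = 2760 / 0.0007240 = 3.812e+06 days = 10437 years.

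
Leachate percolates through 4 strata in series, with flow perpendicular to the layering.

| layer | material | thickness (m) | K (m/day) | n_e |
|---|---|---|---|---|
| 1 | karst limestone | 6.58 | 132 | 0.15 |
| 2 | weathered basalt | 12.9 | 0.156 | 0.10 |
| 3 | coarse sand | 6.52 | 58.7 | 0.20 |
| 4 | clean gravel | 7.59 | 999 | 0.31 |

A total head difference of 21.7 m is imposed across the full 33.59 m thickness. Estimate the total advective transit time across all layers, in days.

With flow normal to the layers, continuity requires the same specific discharge q through every layer.
Σ(b_i/K_i) = 6.58/132 + 12.9/0.156 + 6.52/58.7 + 7.59/999 = 82.86 d.
q = Δh / Σ(b_i/K_i) = 21.7 / 82.86 = 0.2619 m/day.
In each layer the seepage velocity is v_i = q/n_i, so the layer transit time is t_i = b_i·n_i / q:
  layer 1 (karst limestone): t_1 = 6.58 × 0.15 / 0.2619 = 3.769 d
  layer 2 (weathered basalt): t_2 = 12.9 × 0.10 / 0.2619 = 4.926 d
  layer 3 (coarse sand): t_3 = 6.52 × 0.20 / 0.2619 = 4.979 d
  layer 4 (clean gravel): t_4 = 7.59 × 0.31 / 0.2619 = 8.984 d
Total t = Σ t_i = 22.66 days.

22.7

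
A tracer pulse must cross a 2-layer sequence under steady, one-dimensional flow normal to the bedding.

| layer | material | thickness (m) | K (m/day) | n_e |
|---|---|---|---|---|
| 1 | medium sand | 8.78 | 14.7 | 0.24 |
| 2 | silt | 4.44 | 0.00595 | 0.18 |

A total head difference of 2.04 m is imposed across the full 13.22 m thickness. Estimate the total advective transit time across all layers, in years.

2.91

With flow normal to the layers, continuity requires the same specific discharge q through every layer.
Σ(b_i/K_i) = 8.78/14.7 + 4.44/0.00595 = 746.8 d.
q = Δh / Σ(b_i/K_i) = 2.04 / 746.8 = 0.002732 m/day.
In each layer the seepage velocity is v_i = q/n_i, so the layer transit time is t_i = b_i·n_i / q:
  layer 1 (medium sand): t_1 = 8.78 × 0.24 / 0.002732 = 771.4 d
  layer 2 (silt): t_2 = 4.44 × 0.18 / 0.002732 = 292.6 d
Total t = Σ t_i = 1064 days = 2.913 years.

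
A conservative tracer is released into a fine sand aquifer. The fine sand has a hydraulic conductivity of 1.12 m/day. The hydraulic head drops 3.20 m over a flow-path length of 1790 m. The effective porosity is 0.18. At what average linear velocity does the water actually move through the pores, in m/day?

Hydraulic gradient i = Δh / L = 3.20 / 1790 = 0.001788.
Darcy flux q = K · i = 1.120 × 0.001788 = 0.002002 m/day.
Seepage velocity v = q / n_e = 0.002002 / 0.18 = 0.01112 m/day.

0.0111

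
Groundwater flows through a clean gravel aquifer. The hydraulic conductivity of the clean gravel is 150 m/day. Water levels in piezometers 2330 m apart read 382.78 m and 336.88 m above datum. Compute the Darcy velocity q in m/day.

2.95

Hydraulic gradient i = (382.78 − 336.88) / 2330 = 45.9 / 2330 = 0.01970.
Specific discharge q = K · i = 150.0 × 0.01970 = 2.955 m/day.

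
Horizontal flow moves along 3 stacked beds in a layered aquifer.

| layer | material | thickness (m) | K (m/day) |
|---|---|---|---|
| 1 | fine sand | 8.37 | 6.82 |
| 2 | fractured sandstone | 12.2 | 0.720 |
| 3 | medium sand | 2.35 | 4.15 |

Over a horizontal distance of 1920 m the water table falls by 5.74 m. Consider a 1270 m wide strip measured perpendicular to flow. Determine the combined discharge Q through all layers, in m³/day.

Flow is parallel to layering, so each bed carries its own Darcy discharge and the transmissivities add.
Σ(K_i·b_i) = 6.82×8.37 + 0.720×12.2 + 4.15×2.35 = 75.62 m²/day.
Hydraulic gradient i = Δh / L = 5.74 / 1920 = 0.002990.
Q = Σ(K_i·b_i) · W · i = 75.62 × 1270 × 0.002990 = 287.1 m³/day.

287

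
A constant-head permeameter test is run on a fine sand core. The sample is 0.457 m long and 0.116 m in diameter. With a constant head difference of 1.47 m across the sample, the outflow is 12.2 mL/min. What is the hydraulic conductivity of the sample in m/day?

Cross-sectional area A = π·(d/2)² = π × (0.116/2)² = 0.01057 m².
Convert discharge: 12.2 mL/min = 2.033e-07 m³/s.
Darcy's law rearranged: K = Q·L / (A·Δh) = 2.033e-07 × 0.457 / (0.01057 × 1.47) = 5.981e-06 m/s = 0.5168 m/day.

0.517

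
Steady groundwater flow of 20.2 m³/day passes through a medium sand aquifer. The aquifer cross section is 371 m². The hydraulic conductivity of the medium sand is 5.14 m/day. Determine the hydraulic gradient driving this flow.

0.0106

From Q = K·A·i, i = Q / (K·A) = 20.2 / (5.140 × 371.0) = 0.01059.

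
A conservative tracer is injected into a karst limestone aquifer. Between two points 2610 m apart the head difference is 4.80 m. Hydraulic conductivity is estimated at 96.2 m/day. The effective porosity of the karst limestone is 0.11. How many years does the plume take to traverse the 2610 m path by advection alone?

4.44

Hydraulic gradient i = Δh / L = 4.80 / 2610 = 0.001839.
Darcy flux q = K · i = 96.20 × 0.001839 = 0.1769 m/day.
Seepage velocity v = q / n_e = 0.1769 / 0.11 = 1.608 m/day.
Travel time t = L / v = 2610 / 1.608 = 1623 days = 4.443 years.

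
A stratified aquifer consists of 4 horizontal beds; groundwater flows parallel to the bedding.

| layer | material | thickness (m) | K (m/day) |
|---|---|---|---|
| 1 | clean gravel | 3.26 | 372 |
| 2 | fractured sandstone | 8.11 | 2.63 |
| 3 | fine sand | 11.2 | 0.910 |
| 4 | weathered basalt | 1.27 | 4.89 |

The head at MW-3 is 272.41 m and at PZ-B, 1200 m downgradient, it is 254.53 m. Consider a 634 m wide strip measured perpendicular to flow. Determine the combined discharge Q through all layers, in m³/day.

Flow is parallel to layering, so each bed carries its own Darcy discharge and the transmissivities add.
Σ(K_i·b_i) = 372×3.26 + 2.63×8.11 + 0.910×11.2 + 4.89×1.27 = 1250 m²/day.
Hydraulic gradient i = (272.41 − 254.53) / 1200 = 17.88 / 1200 = 0.01490.
Q = Σ(K_i·b_i) · W · i = 1250 × 634 × 0.01490 = 11813 m³/day.

11800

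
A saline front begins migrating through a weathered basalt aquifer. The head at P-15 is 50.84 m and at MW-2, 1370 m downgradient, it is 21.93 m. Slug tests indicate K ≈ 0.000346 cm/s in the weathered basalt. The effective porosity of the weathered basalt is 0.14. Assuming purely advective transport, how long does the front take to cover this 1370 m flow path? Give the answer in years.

Convert K: 0.000346 cm/s × 864 = 0.2989 m/day.
Hydraulic gradient i = (50.84 − 21.93) / 1370 = 28.91 / 1370 = 0.02110.
Darcy flux q = K · i = 0.2989 × 0.02110 = 0.006308 m/day.
Seepage velocity v = q / n_e = 0.006308 / 0.14 = 0.04506 m/day.
Travel time t = L / v = 1370 / 0.04506 = 30404 days = 83.24 years.

83.2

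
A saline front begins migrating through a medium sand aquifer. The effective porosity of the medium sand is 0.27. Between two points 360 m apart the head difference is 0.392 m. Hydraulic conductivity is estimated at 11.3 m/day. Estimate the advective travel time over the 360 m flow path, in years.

Hydraulic gradient i = Δh / L = 0.392 / 360 = 0.001089.
Darcy flux q = K · i = 11.30 × 0.001089 = 0.01230 m/day.
Seepage velocity v = q / n_e = 0.01230 / 0.27 = 0.04557 m/day.
Travel time t = L / v = 360 / 0.04557 = 7900 days = 21.63 years.

21.6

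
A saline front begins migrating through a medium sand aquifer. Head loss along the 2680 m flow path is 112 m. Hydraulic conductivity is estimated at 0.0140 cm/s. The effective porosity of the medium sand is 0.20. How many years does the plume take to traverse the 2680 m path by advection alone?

Convert K: 0.0140 cm/s × 864 = 12.10 m/day.
Hydraulic gradient i = Δh / L = 112 / 2680 = 0.04179.
Darcy flux q = K · i = 12.10 × 0.04179 = 0.5055 m/day.
Seepage velocity v = q / n_e = 0.5055 / 0.20 = 2.528 m/day.
Travel time t = L / v = 2680 / 2.528 = 1060 days = 2.903 years.

2.90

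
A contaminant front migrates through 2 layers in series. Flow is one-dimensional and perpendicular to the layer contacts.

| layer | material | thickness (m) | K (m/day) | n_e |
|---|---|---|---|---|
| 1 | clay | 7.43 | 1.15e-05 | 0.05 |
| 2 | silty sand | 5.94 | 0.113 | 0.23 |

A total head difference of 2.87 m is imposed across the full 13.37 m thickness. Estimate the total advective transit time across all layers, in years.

1070

With flow normal to the layers, continuity requires the same specific discharge q through every layer.
Σ(b_i/K_i) = 7.43/1.15e-05 + 5.94/0.113 = 6.461e+05 d.
q = Δh / Σ(b_i/K_i) = 2.87 / 6.461e+05 = 4.442e-06 m/day.
In each layer the seepage velocity is v_i = q/n_i, so the layer transit time is t_i = b_i·n_i / q:
  layer 1 (clay): t_1 = 7.43 × 0.05 / 4.442e-06 = 83638 d
  layer 2 (silty sand): t_2 = 5.94 × 0.23 / 4.442e-06 = 3.076e+05 d
Total t = Σ t_i = 3.912e+05 days = 1071 years.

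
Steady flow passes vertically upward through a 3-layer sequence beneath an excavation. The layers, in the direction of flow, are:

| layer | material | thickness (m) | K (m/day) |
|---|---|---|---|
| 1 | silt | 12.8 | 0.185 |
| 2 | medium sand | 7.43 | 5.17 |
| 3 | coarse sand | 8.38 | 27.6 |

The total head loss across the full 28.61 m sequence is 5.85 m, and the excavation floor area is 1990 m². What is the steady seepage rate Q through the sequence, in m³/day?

164

Flow is perpendicular to layering, so the layers act in series and the equivalent K is the thickness-weighted harmonic mean.
Total thickness L = 12.8 + 7.43 + 8.38 = 28.61 m.
Σ(b_i/K_i) = 12.8/0.185 + 7.43/5.17 + 8.38/27.6 = 70.93 d.
K_eq = L / Σ(b_i/K_i) = 28.61 / 70.93 = 0.4034 m/day.
Q = K_eq · A · (Δh/L) = 0.4034 × 1990 × (5.85/28.61) = 164.1 m³/day.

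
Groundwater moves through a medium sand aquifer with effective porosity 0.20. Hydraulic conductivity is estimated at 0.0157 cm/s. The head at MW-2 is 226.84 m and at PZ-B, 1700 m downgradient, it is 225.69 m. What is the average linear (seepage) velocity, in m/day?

Convert K: 0.0157 cm/s × 864 = 13.56 m/day.
Hydraulic gradient i = (226.84 − 225.69) / 1700 = 1.15 / 1700 = 0.0006765.
Darcy flux q = K · i = 13.56 × 0.0006765 = 0.009176 m/day.
Seepage velocity v = q / n_e = 0.009176 / 0.20 = 0.04588 m/day.

0.0459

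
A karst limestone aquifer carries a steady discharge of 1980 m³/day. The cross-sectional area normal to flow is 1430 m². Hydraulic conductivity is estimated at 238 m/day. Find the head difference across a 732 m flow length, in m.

4.26

From Q = K·A·i, i = Q / (K·A) = 1980 / (238.0 × 1430) = 0.005818.
Head loss Δh = i · L = 0.005818 × 732 = 4.259 m.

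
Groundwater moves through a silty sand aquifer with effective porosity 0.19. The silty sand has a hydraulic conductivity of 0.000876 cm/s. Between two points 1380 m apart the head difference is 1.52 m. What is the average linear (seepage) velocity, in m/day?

0.00439

Convert K: 0.000876 cm/s × 864 = 0.7569 m/day.
Hydraulic gradient i = Δh / L = 1.52 / 1380 = 0.001101.
Darcy flux q = K · i = 0.7569 × 0.001101 = 0.0008336 m/day.
Seepage velocity v = q / n_e = 0.0008336 / 0.19 = 0.004388 m/day.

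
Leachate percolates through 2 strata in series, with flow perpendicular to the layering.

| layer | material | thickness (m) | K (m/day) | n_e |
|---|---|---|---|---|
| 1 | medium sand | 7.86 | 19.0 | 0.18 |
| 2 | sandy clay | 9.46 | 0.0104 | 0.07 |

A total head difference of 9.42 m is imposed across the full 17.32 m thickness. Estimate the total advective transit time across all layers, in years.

With flow normal to the layers, continuity requires the same specific discharge q through every layer.
Σ(b_i/K_i) = 7.86/19.0 + 9.46/0.0104 = 910.0 d.
q = Δh / Σ(b_i/K_i) = 9.42 / 910.0 = 0.01035 m/day.
In each layer the seepage velocity is v_i = q/n_i, so the layer transit time is t_i = b_i·n_i / q:
  layer 1 (medium sand): t_1 = 7.86 × 0.18 / 0.01035 = 136.7 d
  layer 2 (sandy clay): t_2 = 9.46 × 0.07 / 0.01035 = 63.97 d
Total t = Σ t_i = 200.7 days = 0.5494 years.

0.549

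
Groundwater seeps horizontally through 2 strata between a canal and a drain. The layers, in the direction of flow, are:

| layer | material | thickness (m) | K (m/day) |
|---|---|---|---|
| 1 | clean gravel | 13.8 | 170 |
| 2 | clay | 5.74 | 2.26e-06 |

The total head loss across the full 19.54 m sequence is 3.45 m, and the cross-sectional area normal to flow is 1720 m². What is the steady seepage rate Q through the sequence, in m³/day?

0.00234

Flow is perpendicular to layering, so the layers act in series and the equivalent K is the thickness-weighted harmonic mean.
Total thickness L = 13.8 + 5.74 = 19.54 m.
Σ(b_i/K_i) = 13.8/170 + 5.74/2.26e-06 = 2.540e+06 d.
K_eq = L / Σ(b_i/K_i) = 19.54 / 2.540e+06 = 7.693e-06 m/day.
Q = K_eq · A · (Δh/L) = 7.693e-06 × 1720 × (3.45/19.54) = 0.002336 m³/day.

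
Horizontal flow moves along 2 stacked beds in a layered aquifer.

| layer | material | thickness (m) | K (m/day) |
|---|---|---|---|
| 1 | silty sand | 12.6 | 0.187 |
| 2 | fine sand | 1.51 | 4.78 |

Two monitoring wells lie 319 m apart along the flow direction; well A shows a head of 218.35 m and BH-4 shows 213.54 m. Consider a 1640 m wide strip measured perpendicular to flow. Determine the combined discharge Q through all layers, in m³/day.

Flow is parallel to layering, so each bed carries its own Darcy discharge and the transmissivities add.
Σ(K_i·b_i) = 0.187×12.6 + 4.78×1.51 = 9.574 m²/day.
Hydraulic gradient i = (218.35 − 213.54) / 319 = 4.81 / 319 = 0.01508.
Q = Σ(K_i·b_i) · W · i = 9.574 × 1640 × 0.01508 = 236.8 m³/day.

237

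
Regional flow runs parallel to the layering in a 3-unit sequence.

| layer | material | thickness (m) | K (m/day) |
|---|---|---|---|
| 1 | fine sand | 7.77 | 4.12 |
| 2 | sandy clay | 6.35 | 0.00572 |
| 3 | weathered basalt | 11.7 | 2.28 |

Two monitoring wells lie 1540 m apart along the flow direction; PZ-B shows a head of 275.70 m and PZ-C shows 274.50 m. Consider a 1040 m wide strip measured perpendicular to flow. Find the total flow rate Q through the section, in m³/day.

Flow is parallel to layering, so each bed carries its own Darcy discharge and the transmissivities add.
Σ(K_i·b_i) = 4.12×7.77 + 0.00572×6.35 + 2.28×11.7 = 58.72 m²/day.
Hydraulic gradient i = (275.70 − 274.50) / 1540 = 1.2 / 1540 = 0.0007792.
Q = Σ(K_i·b_i) · W · i = 58.72 × 1040 × 0.0007792 = 47.59 m³/day.

47.6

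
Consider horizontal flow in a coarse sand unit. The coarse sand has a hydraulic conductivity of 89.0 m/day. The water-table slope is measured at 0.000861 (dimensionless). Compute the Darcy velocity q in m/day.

0.0766

Hydraulic gradient i = 0.000861.
Specific discharge q = K · i = 89.00 × 0.0008610 = 0.07663 m/day.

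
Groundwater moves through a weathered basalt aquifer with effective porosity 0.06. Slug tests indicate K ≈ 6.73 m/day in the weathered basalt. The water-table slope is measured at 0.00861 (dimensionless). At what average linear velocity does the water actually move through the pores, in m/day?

0.966

Hydraulic gradient i = 0.00861.
Darcy flux q = K · i = 6.730 × 0.008610 = 0.05795 m/day.
Seepage velocity v = q / n_e = 0.05795 / 0.06 = 0.9658 m/day.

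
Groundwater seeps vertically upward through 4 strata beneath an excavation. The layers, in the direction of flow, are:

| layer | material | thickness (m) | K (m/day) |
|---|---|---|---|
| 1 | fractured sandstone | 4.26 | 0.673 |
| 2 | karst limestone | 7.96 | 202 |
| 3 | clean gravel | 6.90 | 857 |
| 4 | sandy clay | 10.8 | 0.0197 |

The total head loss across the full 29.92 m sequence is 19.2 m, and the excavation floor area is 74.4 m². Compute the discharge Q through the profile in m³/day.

2.58

Flow is perpendicular to layering, so the layers act in series and the equivalent K is the thickness-weighted harmonic mean.
Total thickness L = 4.26 + 7.96 + 6.90 + 10.8 = 29.92 m.
Σ(b_i/K_i) = 4.26/0.673 + 7.96/202 + 6.90/857 + 10.8/0.0197 = 554.6 d.
K_eq = L / Σ(b_i/K_i) = 29.92 / 554.6 = 0.05395 m/day.
Q = K_eq · A · (Δh/L) = 0.05395 × 74.4 × (19.2/29.92) = 2.576 m³/day.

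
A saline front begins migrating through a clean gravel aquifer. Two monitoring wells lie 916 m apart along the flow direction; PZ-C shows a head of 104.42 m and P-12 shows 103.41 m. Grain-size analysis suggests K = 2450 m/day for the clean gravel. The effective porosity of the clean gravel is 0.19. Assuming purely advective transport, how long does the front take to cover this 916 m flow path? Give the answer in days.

Hydraulic gradient i = (104.42 − 103.41) / 916 = 1.01 / 916 = 0.001103.
Darcy flux q = K · i = 2450 × 0.001103 = 2.701 m/day.
Seepage velocity v = q / n_e = 2.701 / 0.19 = 14.22 m/day.
Travel time t = L / v = 916 / 14.22 = 64.43 days.

64.4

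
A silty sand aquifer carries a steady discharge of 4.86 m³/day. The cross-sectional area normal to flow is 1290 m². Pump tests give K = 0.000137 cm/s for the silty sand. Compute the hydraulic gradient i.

Convert K: 0.000137 cm/s × 864 = 0.1184 m/day.
From Q = K·A·i, i = Q / (K·A) = 4.86 / (0.1184 × 1290) = 0.03183.

0.0318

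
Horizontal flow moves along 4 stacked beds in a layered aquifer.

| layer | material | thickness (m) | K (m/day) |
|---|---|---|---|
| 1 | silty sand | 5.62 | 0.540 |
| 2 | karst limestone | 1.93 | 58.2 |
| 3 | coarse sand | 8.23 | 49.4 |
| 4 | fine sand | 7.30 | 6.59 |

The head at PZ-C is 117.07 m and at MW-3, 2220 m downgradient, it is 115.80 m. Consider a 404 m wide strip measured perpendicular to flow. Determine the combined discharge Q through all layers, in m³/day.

Flow is parallel to layering, so each bed carries its own Darcy discharge and the transmissivities add.
Σ(K_i·b_i) = 0.540×5.62 + 58.2×1.93 + 49.4×8.23 + 6.59×7.30 = 570.0 m²/day.
Hydraulic gradient i = (117.07 − 115.80) / 2220 = 1.27 / 2220 = 0.0005721.
Q = Σ(K_i·b_i) · W · i = 570.0 × 404 × 0.0005721 = 131.7 m³/day.

132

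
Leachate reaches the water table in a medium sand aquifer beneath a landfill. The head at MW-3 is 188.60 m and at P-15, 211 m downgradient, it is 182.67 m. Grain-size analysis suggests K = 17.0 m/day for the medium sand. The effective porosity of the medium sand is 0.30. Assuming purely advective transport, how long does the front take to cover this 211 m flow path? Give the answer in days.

Hydraulic gradient i = (188.60 − 182.67) / 211 = 5.93 / 211 = 0.02810.
Darcy flux q = K · i = 17.00 × 0.02810 = 0.4778 m/day.
Seepage velocity v = q / n_e = 0.4778 / 0.30 = 1.593 m/day.
Travel time t = L / v = 211 / 1.593 = 132.5 days.

132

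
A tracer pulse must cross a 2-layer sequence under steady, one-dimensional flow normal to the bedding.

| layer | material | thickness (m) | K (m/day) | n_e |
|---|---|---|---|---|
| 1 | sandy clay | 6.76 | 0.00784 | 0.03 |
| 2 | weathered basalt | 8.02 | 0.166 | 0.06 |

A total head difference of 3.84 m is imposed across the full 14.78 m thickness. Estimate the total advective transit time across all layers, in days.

With flow normal to the layers, continuity requires the same specific discharge q through every layer.
Σ(b_i/K_i) = 6.76/0.00784 + 8.02/0.166 = 910.6 d.
q = Δh / Σ(b_i/K_i) = 3.84 / 910.6 = 0.004217 m/day.
In each layer the seepage velocity is v_i = q/n_i, so the layer transit time is t_i = b_i·n_i / q:
  layer 1 (sandy clay): t_1 = 6.76 × 0.03 / 0.004217 = 48.09 d
  layer 2 (weathered basalt): t_2 = 8.02 × 0.06 / 0.004217 = 114.1 d
Total t = Σ t_i = 162.2 days.

162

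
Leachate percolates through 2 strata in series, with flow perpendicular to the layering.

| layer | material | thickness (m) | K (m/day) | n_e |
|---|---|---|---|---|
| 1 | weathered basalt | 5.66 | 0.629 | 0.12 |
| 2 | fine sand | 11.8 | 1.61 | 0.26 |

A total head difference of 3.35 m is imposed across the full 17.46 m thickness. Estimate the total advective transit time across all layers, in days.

18.3

With flow normal to the layers, continuity requires the same specific discharge q through every layer.
Σ(b_i/K_i) = 5.66/0.629 + 11.8/1.61 = 16.33 d.
q = Δh / Σ(b_i/K_i) = 3.35 / 16.33 = 0.2052 m/day.
In each layer the seepage velocity is v_i = q/n_i, so the layer transit time is t_i = b_i·n_i / q:
  layer 1 (weathered basalt): t_1 = 5.66 × 0.12 / 0.2052 = 3.310 d
  layer 2 (fine sand): t_2 = 11.8 × 0.26 / 0.2052 = 14.95 d
Total t = Σ t_i = 18.26 days.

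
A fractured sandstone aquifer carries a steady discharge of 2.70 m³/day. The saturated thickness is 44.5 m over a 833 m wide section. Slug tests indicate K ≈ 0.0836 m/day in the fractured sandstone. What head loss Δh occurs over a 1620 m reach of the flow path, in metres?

Cross-sectional area A = 833 × 44.5 = 37068 m².
From Q = K·A·i, i = Q / (K·A) = 2.70 / (0.08360 × 37068) = 0.0008713.
Head loss Δh = i · L = 0.0008713 × 1620 = 1.411 m.

1.41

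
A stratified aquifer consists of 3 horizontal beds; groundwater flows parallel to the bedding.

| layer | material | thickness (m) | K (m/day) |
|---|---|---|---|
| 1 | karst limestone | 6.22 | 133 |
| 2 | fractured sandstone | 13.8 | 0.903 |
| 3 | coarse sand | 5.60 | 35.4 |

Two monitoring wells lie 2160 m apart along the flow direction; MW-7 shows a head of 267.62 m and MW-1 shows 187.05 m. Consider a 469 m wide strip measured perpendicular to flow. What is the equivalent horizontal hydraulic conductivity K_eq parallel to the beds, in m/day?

Flow is parallel to layering, so each bed carries its own Darcy discharge and the transmissivities add.
Σ(K_i·b_i) = 133×6.22 + 0.903×13.8 + 35.4×5.60 = 1038 m²/day.
Total thickness b = 25.62 m, so K_eq = Σ(K_i·b_i)/b = 40.51 m/day.

40.5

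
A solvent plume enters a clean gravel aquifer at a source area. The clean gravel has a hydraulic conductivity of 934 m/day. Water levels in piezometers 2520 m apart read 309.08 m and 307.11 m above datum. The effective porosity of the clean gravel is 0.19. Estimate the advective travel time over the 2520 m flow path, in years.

1.80

Hydraulic gradient i = (309.08 − 307.11) / 2520 = 1.97 / 2520 = 0.0007817.
Darcy flux q = K · i = 934.0 × 0.0007817 = 0.7302 m/day.
Seepage velocity v = q / n_e = 0.7302 / 0.19 = 3.843 m/day.
Travel time t = L / v = 2520 / 3.843 = 655.8 days = 1.795 years.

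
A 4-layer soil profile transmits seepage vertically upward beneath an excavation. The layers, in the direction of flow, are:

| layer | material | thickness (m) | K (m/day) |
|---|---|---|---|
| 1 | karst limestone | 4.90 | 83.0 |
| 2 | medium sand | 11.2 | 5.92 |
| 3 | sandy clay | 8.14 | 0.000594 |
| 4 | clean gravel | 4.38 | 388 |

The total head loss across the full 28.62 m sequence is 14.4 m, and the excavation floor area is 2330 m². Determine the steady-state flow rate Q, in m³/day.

2.45

Flow is perpendicular to layering, so the layers act in series and the equivalent K is the thickness-weighted harmonic mean.
Total thickness L = 4.90 + 11.2 + 8.14 + 4.38 = 28.62 m.
Σ(b_i/K_i) = 4.90/83.0 + 11.2/5.92 + 8.14/0.000594 + 4.38/388 = 13706 d.
K_eq = L / Σ(b_i/K_i) = 28.62 / 13706 = 0.002088 m/day.
Q = K_eq · A · (Δh/L) = 0.002088 × 2330 × (14.4/28.62) = 2.448 m³/day.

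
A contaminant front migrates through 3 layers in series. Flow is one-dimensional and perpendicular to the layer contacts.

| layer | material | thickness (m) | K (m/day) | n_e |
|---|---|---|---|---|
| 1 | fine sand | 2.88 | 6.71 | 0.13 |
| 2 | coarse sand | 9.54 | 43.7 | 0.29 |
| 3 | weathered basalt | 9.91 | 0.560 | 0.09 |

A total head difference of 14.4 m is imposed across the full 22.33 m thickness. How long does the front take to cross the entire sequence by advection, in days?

With flow normal to the layers, continuity requires the same specific discharge q through every layer.
Σ(b_i/K_i) = 2.88/6.71 + 9.54/43.7 + 9.91/0.560 = 18.34 d.
q = Δh / Σ(b_i/K_i) = 14.4 / 18.34 = 0.7850 m/day.
In each layer the seepage velocity is v_i = q/n_i, so the layer transit time is t_i = b_i·n_i / q:
  layer 1 (fine sand): t_1 = 2.88 × 0.13 / 0.7850 = 0.4769 d
  layer 2 (coarse sand): t_2 = 9.54 × 0.29 / 0.7850 = 3.524 d
  layer 3 (weathered basalt): t_3 = 9.91 × 0.09 / 0.7850 = 1.136 d
Total t = Σ t_i = 5.137 days.

5.14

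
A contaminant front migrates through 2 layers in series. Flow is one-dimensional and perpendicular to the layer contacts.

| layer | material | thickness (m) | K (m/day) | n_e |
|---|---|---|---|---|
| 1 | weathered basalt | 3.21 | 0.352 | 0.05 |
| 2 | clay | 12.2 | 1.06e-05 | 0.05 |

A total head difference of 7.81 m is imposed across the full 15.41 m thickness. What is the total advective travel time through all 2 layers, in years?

311

With flow normal to the layers, continuity requires the same specific discharge q through every layer.
Σ(b_i/K_i) = 3.21/0.352 + 12.2/1.06e-05 = 1.151e+06 d.
q = Δh / Σ(b_i/K_i) = 7.81 / 1.151e+06 = 6.786e-06 m/day.
In each layer the seepage velocity is v_i = q/n_i, so the layer transit time is t_i = b_i·n_i / q:
  layer 1 (weathered basalt): t_1 = 3.21 × 0.05 / 6.786e-06 = 23653 d
  layer 2 (clay): t_2 = 12.2 × 0.05 / 6.786e-06 = 89895 d
Total t = Σ t_i = 1.135e+05 days = 310.9 years.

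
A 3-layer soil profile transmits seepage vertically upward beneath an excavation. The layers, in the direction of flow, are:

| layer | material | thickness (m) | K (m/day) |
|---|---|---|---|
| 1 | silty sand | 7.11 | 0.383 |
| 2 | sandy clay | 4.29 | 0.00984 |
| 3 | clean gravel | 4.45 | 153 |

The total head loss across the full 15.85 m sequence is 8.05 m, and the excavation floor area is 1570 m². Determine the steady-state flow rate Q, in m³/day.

Flow is perpendicular to layering, so the layers act in series and the equivalent K is the thickness-weighted harmonic mean.
Total thickness L = 7.11 + 4.29 + 4.45 = 15.85 m.
Σ(b_i/K_i) = 7.11/0.383 + 4.29/0.00984 + 4.45/153 = 454.6 d.
K_eq = L / Σ(b_i/K_i) = 15.85 / 454.6 = 0.03487 m/day.
Q = K_eq · A · (Δh/L) = 0.03487 × 1570 × (8.05/15.85) = 27.80 m³/day.

27.8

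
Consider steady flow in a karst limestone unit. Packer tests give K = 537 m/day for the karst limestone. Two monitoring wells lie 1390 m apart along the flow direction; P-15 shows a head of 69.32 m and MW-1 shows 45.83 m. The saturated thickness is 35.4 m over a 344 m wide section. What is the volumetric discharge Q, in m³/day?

111000

Cross-sectional area A = 344 × 35.4 = 12178 m².
Hydraulic gradient i = (69.32 − 45.83) / 1390 = 23.49 / 1390 = 0.01690.
Darcy's law: Q = K · A · i = 537.0 × 12178 × 0.01690 = 1.105e+05 m³/day.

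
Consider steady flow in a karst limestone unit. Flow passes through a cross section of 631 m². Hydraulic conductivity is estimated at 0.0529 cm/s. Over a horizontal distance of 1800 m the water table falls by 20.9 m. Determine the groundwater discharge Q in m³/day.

Convert K: 0.0529 cm/s × 864 = 45.71 m/day.
Hydraulic gradient i = Δh / L = 20.9 / 1800 = 0.01161.
Darcy's law: Q = K · A · i = 45.71 × 631.0 × 0.01161 = 334.9 m³/day.

335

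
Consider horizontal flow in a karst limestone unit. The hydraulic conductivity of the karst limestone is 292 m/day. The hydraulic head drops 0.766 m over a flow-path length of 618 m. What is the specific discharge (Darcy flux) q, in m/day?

Hydraulic gradient i = Δh / L = 0.766 / 618 = 0.001239.
Specific discharge q = K · i = 292.0 × 0.001239 = 0.3619 m/day.

0.362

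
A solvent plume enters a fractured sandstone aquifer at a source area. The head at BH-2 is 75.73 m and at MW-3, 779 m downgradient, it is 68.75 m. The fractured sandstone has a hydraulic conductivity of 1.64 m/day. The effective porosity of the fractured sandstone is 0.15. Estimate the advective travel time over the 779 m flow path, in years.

21.8

Hydraulic gradient i = (75.73 − 68.75) / 779 = 6.98 / 779 = 0.008960.
Darcy flux q = K · i = 1.640 × 0.008960 = 0.01469 m/day.
Seepage velocity v = q / n_e = 0.01469 / 0.15 = 0.09796 m/day.
Travel time t = L / v = 779 / 0.09796 = 7952 days = 21.77 years.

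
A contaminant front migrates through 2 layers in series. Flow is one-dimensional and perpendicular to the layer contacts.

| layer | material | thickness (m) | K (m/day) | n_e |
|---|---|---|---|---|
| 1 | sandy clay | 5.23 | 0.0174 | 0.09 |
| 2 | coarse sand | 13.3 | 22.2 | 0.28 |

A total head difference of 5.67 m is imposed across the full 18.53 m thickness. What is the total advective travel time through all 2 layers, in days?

223

With flow normal to the layers, continuity requires the same specific discharge q through every layer.
Σ(b_i/K_i) = 5.23/0.0174 + 13.3/22.2 = 301.2 d.
q = Δh / Σ(b_i/K_i) = 5.67 / 301.2 = 0.01883 m/day.
In each layer the seepage velocity is v_i = q/n_i, so the layer transit time is t_i = b_i·n_i / q:
  layer 1 (sandy clay): t_1 = 5.23 × 0.09 / 0.01883 = 25.00 d
  layer 2 (coarse sand): t_2 = 13.3 × 0.28 / 0.01883 = 197.8 d
Total t = Σ t_i = 222.8 days.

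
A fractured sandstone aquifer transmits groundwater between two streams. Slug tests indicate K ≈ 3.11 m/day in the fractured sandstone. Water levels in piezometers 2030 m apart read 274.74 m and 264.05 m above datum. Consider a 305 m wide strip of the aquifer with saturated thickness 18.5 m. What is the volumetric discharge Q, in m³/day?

Cross-sectional area A = 305 × 18.5 = 5642 m².
Hydraulic gradient i = (274.74 − 264.05) / 2030 = 10.69 / 2030 = 0.005266.
Darcy's law: Q = K · A · i = 3.110 × 5642 × 0.005266 = 92.41 m³/day.

92.4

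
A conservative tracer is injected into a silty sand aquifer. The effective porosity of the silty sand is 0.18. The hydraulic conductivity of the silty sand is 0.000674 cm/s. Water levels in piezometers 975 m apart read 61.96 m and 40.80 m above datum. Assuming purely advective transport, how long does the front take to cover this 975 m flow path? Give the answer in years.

Convert K: 0.000674 cm/s × 864 = 0.5823 m/day.
Hydraulic gradient i = (61.96 − 40.80) / 975 = 21.16 / 975 = 0.02170.
Darcy flux q = K · i = 0.5823 × 0.02170 = 0.01264 m/day.
Seepage velocity v = q / n_e = 0.01264 / 0.18 = 0.07021 m/day.
Travel time t = L / v = 975 / 0.07021 = 13886 days = 38.02 years.

38.0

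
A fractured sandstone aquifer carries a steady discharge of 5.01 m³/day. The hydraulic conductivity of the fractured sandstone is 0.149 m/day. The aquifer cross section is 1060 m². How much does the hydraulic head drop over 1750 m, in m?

55.5

From Q = K·A·i, i = Q / (K·A) = 5.01 / (0.1490 × 1060) = 0.03172.
Head loss Δh = i · L = 0.03172 × 1750 = 55.51 m.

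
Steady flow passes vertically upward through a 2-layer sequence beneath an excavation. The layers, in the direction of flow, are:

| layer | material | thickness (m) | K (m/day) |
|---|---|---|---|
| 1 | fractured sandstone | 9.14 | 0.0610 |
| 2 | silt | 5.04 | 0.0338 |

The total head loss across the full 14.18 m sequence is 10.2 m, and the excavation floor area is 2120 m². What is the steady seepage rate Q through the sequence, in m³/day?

Flow is perpendicular to layering, so the layers act in series and the equivalent K is the thickness-weighted harmonic mean.
Total thickness L = 9.14 + 5.04 = 14.18 m.
Σ(b_i/K_i) = 9.14/0.0610 + 5.04/0.0338 = 298.9 d.
K_eq = L / Σ(b_i/K_i) = 14.18 / 298.9 = 0.04743 m/day.
Q = K_eq · A · (Δh/L) = 0.04743 × 2120 × (10.2/14.18) = 72.33 m³/day.

72.3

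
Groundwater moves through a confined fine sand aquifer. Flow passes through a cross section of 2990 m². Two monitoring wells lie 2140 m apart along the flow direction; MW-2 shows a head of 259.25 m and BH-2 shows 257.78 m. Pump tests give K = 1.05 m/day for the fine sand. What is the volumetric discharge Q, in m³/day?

Hydraulic gradient i = (259.25 − 257.78) / 2140 = 1.47 / 2140 = 0.0006869.
Darcy's law: Q = K · A · i = 1.050 × 2990 × 0.0006869 = 2.157 m³/day.

2.16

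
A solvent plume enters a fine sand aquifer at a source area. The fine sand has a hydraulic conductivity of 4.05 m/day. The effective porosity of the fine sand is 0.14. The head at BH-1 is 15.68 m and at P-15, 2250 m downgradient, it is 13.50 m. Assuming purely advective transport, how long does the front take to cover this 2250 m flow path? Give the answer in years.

Hydraulic gradient i = (15.68 − 13.50) / 2250 = 2.18 / 2250 = 0.0009689.
Darcy flux q = K · i = 4.050 × 0.0009689 = 0.003924 m/day.
Seepage velocity v = q / n_e = 0.003924 / 0.14 = 0.02803 m/day.
Travel time t = L / v = 2250 / 0.02803 = 80275 days = 219.8 years.

220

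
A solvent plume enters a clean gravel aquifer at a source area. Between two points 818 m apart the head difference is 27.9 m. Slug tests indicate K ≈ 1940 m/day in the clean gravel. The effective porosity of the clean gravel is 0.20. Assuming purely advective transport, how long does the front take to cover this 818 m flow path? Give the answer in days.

2.47

Hydraulic gradient i = Δh / L = 27.9 / 818 = 0.03411.
Darcy flux q = K · i = 1940 × 0.03411 = 66.17 m/day.
Seepage velocity v = q / n_e = 66.17 / 0.20 = 330.8 m/day.
Travel time t = L / v = 818 / 330.8 = 2.472 days.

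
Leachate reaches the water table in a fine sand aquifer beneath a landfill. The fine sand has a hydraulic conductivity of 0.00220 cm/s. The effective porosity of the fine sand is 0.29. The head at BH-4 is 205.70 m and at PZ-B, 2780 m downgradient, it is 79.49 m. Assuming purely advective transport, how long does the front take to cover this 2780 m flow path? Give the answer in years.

25.6

Convert K: 0.00220 cm/s × 864 = 1.901 m/day.
Hydraulic gradient i = (205.70 − 79.49) / 2780 = 126.21 / 2780 = 0.04540.
Darcy flux q = K · i = 1.901 × 0.04540 = 0.08629 m/day.
Seepage velocity v = q / n_e = 0.08629 / 0.29 = 0.2976 m/day.
Travel time t = L / v = 2780 / 0.2976 = 9342 days = 25.58 years.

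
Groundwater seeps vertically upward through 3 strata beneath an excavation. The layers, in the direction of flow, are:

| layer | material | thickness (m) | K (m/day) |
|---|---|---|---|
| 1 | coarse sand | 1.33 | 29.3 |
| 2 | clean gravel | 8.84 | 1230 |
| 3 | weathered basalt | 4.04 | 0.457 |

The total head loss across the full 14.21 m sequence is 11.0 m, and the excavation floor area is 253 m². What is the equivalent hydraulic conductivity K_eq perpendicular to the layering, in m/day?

1.60

Flow is perpendicular to layering, so the layers act in series and the equivalent K is the thickness-weighted harmonic mean.
Total thickness L = 1.33 + 8.84 + 4.04 = 14.21 m.
Σ(b_i/K_i) = 1.33/29.3 + 8.84/1230 + 4.04/0.457 = 8.893 d.
K_eq = L / Σ(b_i/K_i) = 14.21 / 8.893 = 1.598 m/day.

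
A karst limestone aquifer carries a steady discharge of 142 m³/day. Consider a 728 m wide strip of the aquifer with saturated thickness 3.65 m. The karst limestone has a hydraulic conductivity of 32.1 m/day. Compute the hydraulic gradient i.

Cross-sectional area A = 728 × 3.65 = 2657 m².
From Q = K·A·i, i = Q / (K·A) = 142 / (32.10 × 2657) = 0.001665.

0.00166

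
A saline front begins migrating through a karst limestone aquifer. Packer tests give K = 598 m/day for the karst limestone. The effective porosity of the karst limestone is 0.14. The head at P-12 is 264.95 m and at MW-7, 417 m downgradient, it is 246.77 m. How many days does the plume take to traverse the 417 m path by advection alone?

Hydraulic gradient i = (264.95 − 246.77) / 417 = 18.18 / 417 = 0.04360.
Darcy flux q = K · i = 598.0 × 0.04360 = 26.07 m/day.
Seepage velocity v = q / n_e = 26.07 / 0.14 = 186.2 m/day.
Travel time t = L / v = 417 / 186.2 = 2.239 days.

2.24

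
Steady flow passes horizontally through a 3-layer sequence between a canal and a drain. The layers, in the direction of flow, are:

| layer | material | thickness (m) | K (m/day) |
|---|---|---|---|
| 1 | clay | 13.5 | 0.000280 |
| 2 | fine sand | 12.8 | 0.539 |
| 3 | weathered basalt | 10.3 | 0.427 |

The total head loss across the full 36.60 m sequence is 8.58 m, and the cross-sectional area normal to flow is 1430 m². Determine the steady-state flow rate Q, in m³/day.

Flow is perpendicular to layering, so the layers act in series and the equivalent K is the thickness-weighted harmonic mean.
Total thickness L = 13.5 + 12.8 + 10.3 = 36.60 m.
Σ(b_i/K_i) = 13.5/0.000280 + 12.8/0.539 + 10.3/0.427 = 48262 d.
K_eq = L / Σ(b_i/K_i) = 36.60 / 48262 = 0.0007584 m/day.
Q = K_eq · A · (Δh/L) = 0.0007584 × 1430 × (8.58/36.60) = 0.2542 m³/day.

0.254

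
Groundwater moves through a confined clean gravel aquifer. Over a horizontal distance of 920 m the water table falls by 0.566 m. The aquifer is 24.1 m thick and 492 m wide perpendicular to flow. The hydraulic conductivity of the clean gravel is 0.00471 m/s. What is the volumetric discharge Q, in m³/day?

2970

Convert K: 0.00471 m/s × 86400 = 406.9 m/day.
Cross-sectional area A = 492 × 24.1 = 11857 m².
Hydraulic gradient i = Δh / L = 0.566 / 920 = 0.0006152.
Darcy's law: Q = K · A · i = 406.9 × 11857 × 0.0006152 = 2969 m³/day.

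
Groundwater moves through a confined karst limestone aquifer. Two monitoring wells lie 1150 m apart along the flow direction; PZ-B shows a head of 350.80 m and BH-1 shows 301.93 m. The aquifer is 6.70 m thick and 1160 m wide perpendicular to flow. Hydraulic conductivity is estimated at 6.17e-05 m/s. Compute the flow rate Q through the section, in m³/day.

Convert K: 6.17e-05 m/s × 86400 = 5.331 m/day.
Cross-sectional area A = 1160 × 6.70 = 7772 m².
Hydraulic gradient i = (350.80 − 301.93) / 1150 = 48.87 / 1150 = 0.04250.
Darcy's law: Q = K · A · i = 5.331 × 7772 × 0.04250 = 1761 m³/day.

1760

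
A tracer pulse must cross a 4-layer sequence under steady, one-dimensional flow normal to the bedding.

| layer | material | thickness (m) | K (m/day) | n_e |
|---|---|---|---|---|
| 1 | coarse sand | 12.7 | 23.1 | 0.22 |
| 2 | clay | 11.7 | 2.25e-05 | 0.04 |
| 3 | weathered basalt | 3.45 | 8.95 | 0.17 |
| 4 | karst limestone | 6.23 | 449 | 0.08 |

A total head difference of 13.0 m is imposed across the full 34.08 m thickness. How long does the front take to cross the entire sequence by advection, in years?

With flow normal to the layers, continuity requires the same specific discharge q through every layer.
Σ(b_i/K_i) = 12.7/23.1 + 11.7/2.25e-05 + 3.45/8.95 + 6.23/449 = 5.200e+05 d.
q = Δh / Σ(b_i/K_i) = 13.0 / 5.200e+05 = 2.500e-05 m/day.
In each layer the seepage velocity is v_i = q/n_i, so the layer transit time is t_i = b_i·n_i / q:
  layer 1 (coarse sand): t_1 = 12.7 × 0.22 / 2.500e-05 = 1.118e+05 d
  layer 2 (clay): t_2 = 11.7 × 0.04 / 2.500e-05 = 18720 d
  layer 3 (weathered basalt): t_3 = 3.45 × 0.17 / 2.500e-05 = 23460 d
  layer 4 (karst limestone): t_4 = 6.23 × 0.08 / 2.500e-05 = 19936 d
Total t = Σ t_i = 1.739e+05 days = 476.0 years.

476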